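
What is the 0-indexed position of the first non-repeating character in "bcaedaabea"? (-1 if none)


Input: bcaedaabea
Character frequencies:
  'a': 4
  'b': 2
  'c': 1
  'd': 1
  'e': 2
Scanning left to right for freq == 1:
  Position 0 ('b'): freq=2, skip
  Position 1 ('c'): unique! => answer = 1

1


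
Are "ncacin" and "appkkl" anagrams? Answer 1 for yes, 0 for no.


Strings: "ncacin", "appkkl"
Sorted first:  accinn
Sorted second: akklpp
Differ at position 1: 'c' vs 'k' => not anagrams

0


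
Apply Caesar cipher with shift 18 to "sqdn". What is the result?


Caesar cipher: shift "sqdn" by 18
  's' (pos 18) + 18 = pos 10 = 'k'
  'q' (pos 16) + 18 = pos 8 = 'i'
  'd' (pos 3) + 18 = pos 21 = 'v'
  'n' (pos 13) + 18 = pos 5 = 'f'
Result: kivf

kivf


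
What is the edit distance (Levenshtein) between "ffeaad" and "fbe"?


Computing edit distance: "ffeaad" -> "fbe"
DP table:
           f    b    e
      0    1    2    3
  f   1    0    1    2
  f   2    1    1    2
  e   3    2    2    1
  a   4    3    3    2
  a   5    4    4    3
  d   6    5    5    4
Edit distance = dp[6][3] = 4

4


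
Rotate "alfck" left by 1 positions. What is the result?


Input: "alfck", rotate left by 1
First 1 characters: "a"
Remaining characters: "lfck"
Concatenate remaining + first: "lfck" + "a" = "lfcka"

lfcka


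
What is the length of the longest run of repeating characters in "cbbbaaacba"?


Input: "cbbbaaacba"
Scanning for longest run:
  Position 1 ('b'): new char, reset run to 1
  Position 2 ('b'): continues run of 'b', length=2
  Position 3 ('b'): continues run of 'b', length=3
  Position 4 ('a'): new char, reset run to 1
  Position 5 ('a'): continues run of 'a', length=2
  Position 6 ('a'): continues run of 'a', length=3
  Position 7 ('c'): new char, reset run to 1
  Position 8 ('b'): new char, reset run to 1
  Position 9 ('a'): new char, reset run to 1
Longest run: 'b' with length 3

3


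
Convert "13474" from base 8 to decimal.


Input: "13474" in base 8
Positional expansion:
  Digit '1' (value 1) x 8^4 = 4096
  Digit '3' (value 3) x 8^3 = 1536
  Digit '4' (value 4) x 8^2 = 256
  Digit '7' (value 7) x 8^1 = 56
  Digit '4' (value 4) x 8^0 = 4
Sum = 5948

5948


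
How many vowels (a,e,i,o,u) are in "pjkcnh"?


Input: pjkcnh
Checking each character:
  'p' at position 0: consonant
  'j' at position 1: consonant
  'k' at position 2: consonant
  'c' at position 3: consonant
  'n' at position 4: consonant
  'h' at position 5: consonant
Total vowels: 0

0


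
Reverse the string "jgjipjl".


Input: jgjipjl
Reading characters right to left:
  Position 6: 'l'
  Position 5: 'j'
  Position 4: 'p'
  Position 3: 'i'
  Position 2: 'j'
  Position 1: 'g'
  Position 0: 'j'
Reversed: ljpijgj

ljpijgj


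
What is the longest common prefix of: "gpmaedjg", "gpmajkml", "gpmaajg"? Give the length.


Words: gpmaedjg, gpmajkml, gpmaajg
  Position 0: all 'g' => match
  Position 1: all 'p' => match
  Position 2: all 'm' => match
  Position 3: all 'a' => match
  Position 4: ('e', 'j', 'a') => mismatch, stop
LCP = "gpma" (length 4)

4


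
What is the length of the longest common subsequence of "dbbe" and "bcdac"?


LCS of "dbbe" and "bcdac"
DP table:
           b    c    d    a    c
      0    0    0    0    0    0
  d   0    0    0    1    1    1
  b   0    1    1    1    1    1
  b   0    1    1    1    1    1
  e   0    1    1    1    1    1
LCS length = dp[4][5] = 1

1


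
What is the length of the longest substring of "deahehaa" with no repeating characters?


Input: "deahehaa"
Sliding window (track last position of each char):
  Position 0 ('d'): window [0,0] length 1 -- new best
  Position 1 ('e'): window [0,1] length 2 -- new best
  Position 2 ('a'): window [0,2] length 3 -- new best
  Position 3 ('h'): window [0,3] length 4 -- new best
  Position 4 ('e'): repeat (last at 1), move window start to 2
  Position 4 ('e'): window [2,4] length 3
  Position 5 ('h'): repeat (last at 3), move window start to 4
  Position 5 ('h'): window [4,5] length 2
  Position 6 ('a'): window [4,6] length 3
  Position 7 ('a'): repeat (last at 6), move window start to 7
  Position 7 ('a'): window [7,7] length 1
Longest substring with no repeats: "deah" with length 4

4


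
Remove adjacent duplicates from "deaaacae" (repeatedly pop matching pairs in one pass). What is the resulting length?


Input: deaaacae
Stack-based adjacent duplicate removal:
  Read 'd': push. Stack: d
  Read 'e': push. Stack: de
  Read 'a': push. Stack: dea
  Read 'a': matches stack top 'a' => pop. Stack: de
  Read 'a': push. Stack: dea
  Read 'c': push. Stack: deac
  Read 'a': push. Stack: deaca
  Read 'e': push. Stack: deacae
Final stack: "deacae" (length 6)

6


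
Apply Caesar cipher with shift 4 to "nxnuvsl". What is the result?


Caesar cipher: shift "nxnuvsl" by 4
  'n' (pos 13) + 4 = pos 17 = 'r'
  'x' (pos 23) + 4 = pos 1 = 'b'
  'n' (pos 13) + 4 = pos 17 = 'r'
  'u' (pos 20) + 4 = pos 24 = 'y'
  'v' (pos 21) + 4 = pos 25 = 'z'
  's' (pos 18) + 4 = pos 22 = 'w'
  'l' (pos 11) + 4 = pos 15 = 'p'
Result: rbryzwp

rbryzwp


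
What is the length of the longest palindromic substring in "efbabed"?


Input: "efbabed"
Checking substrings for palindromes:
  [2:5] "bab" (len 3) => palindrome
Longest palindromic substring: "bab" with length 3

3


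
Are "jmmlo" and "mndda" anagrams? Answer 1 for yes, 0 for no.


Strings: "jmmlo", "mndda"
Sorted first:  jlmmo
Sorted second: addmn
Differ at position 0: 'j' vs 'a' => not anagrams

0


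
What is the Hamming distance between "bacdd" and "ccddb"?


Comparing "bacdd" and "ccddb" position by position:
  Position 0: 'b' vs 'c' => differ
  Position 1: 'a' vs 'c' => differ
  Position 2: 'c' vs 'd' => differ
  Position 3: 'd' vs 'd' => same
  Position 4: 'd' vs 'b' => differ
Total differences (Hamming distance): 4

4


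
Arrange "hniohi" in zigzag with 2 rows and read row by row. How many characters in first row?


Zigzag "hniohi" into 2 rows:
Placing characters:
  'h' => row 0
  'n' => row 1
  'i' => row 0
  'o' => row 1
  'h' => row 0
  'i' => row 1
Rows:
  Row 0: "hih"
  Row 1: "noi"
First row length: 3

3


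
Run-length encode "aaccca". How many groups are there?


Input: aaccca
Scanning for consecutive runs:
  Group 1: 'a' x 2 (positions 0-1)
  Group 2: 'c' x 3 (positions 2-4)
  Group 3: 'a' x 1 (positions 5-5)
Total groups: 3

3


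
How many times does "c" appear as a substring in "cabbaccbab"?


Searching for "c" in "cabbaccbab"
Scanning each position:
  Position 0: "c" => MATCH
  Position 1: "a" => no
  Position 2: "b" => no
  Position 3: "b" => no
  Position 4: "a" => no
  Position 5: "c" => MATCH
  Position 6: "c" => MATCH
  Position 7: "b" => no
  Position 8: "a" => no
  Position 9: "b" => no
Total occurrences: 3

3


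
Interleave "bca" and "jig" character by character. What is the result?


Interleaving "bca" and "jig":
  Position 0: 'b' from first, 'j' from second => "bj"
  Position 1: 'c' from first, 'i' from second => "ci"
  Position 2: 'a' from first, 'g' from second => "ag"
Result: bjciag

bjciag


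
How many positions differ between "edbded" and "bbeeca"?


Comparing "edbded" and "bbeeca" position by position:
  Position 0: 'e' vs 'b' => DIFFER
  Position 1: 'd' vs 'b' => DIFFER
  Position 2: 'b' vs 'e' => DIFFER
  Position 3: 'd' vs 'e' => DIFFER
  Position 4: 'e' vs 'c' => DIFFER
  Position 5: 'd' vs 'a' => DIFFER
Positions that differ: 6

6


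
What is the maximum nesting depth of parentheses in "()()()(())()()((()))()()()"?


Input: "()()()(())()()((()))()()()"
Tracking depth:
  Position 0 '(': depth becomes 1
  Position 1 ')': depth becomes 0
  Position 2 '(': depth becomes 1
  Position 3 ')': depth becomes 0
  Position 4 '(': depth becomes 1
  Position 5 ')': depth becomes 0
  Position 6 '(': depth becomes 1
  Position 7 '(': depth becomes 2
  Position 8 ')': depth becomes 1
  Position 9 ')': depth becomes 0
  Position 10 '(': depth becomes 1
  Position 11 ')': depth becomes 0
  Position 12 '(': depth becomes 1
  Position 13 ')': depth becomes 0
  Position 14 '(': depth becomes 1
  Position 15 '(': depth becomes 2
  Position 16 '(': depth becomes 3
  Position 17 ')': depth becomes 2
  Position 18 ')': depth becomes 1
  Position 19 ')': depth becomes 0
  Position 20 '(': depth becomes 1
  Position 21 ')': depth becomes 0
  Position 22 '(': depth becomes 1
  Position 23 ')': depth becomes 0
  Position 24 '(': depth becomes 1
  Position 25 ')': depth becomes 0
Maximum depth reached: 3

3


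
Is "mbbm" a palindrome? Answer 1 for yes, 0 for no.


Input: mbbm
Reversed: mbbm
  Compare pos 0 ('m') with pos 3 ('m'): match
  Compare pos 1 ('b') with pos 2 ('b'): match
Result: palindrome

1


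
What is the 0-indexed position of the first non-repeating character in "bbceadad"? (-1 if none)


Input: bbceadad
Character frequencies:
  'a': 2
  'b': 2
  'c': 1
  'd': 2
  'e': 1
Scanning left to right for freq == 1:
  Position 0 ('b'): freq=2, skip
  Position 1 ('b'): freq=2, skip
  Position 2 ('c'): unique! => answer = 2

2


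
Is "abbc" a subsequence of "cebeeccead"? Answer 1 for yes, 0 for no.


Check if "abbc" is a subsequence of "cebeeccead"
Greedy scan:
  Position 0 ('c'): no match needed
  Position 1 ('e'): no match needed
  Position 2 ('b'): no match needed
  Position 3 ('e'): no match needed
  Position 4 ('e'): no match needed
  Position 5 ('c'): no match needed
  Position 6 ('c'): no match needed
  Position 7 ('e'): no match needed
  Position 8 ('a'): matches sub[0] = 'a'
  Position 9 ('d'): no match needed
Only matched 1/4 characters => not a subsequence

0


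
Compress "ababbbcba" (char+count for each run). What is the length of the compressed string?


Input: ababbbcba
Runs:
  'a' x 1 => "a1"
  'b' x 1 => "b1"
  'a' x 1 => "a1"
  'b' x 3 => "b3"
  'c' x 1 => "c1"
  'b' x 1 => "b1"
  'a' x 1 => "a1"
Compressed: "a1b1a1b3c1b1a1"
Compressed length: 14

14


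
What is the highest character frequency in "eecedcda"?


Input: eecedcda
Character counts:
  'a': 1
  'c': 2
  'd': 2
  'e': 3
Maximum frequency: 3

3


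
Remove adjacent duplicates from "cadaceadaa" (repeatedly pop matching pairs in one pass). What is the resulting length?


Input: cadaceadaa
Stack-based adjacent duplicate removal:
  Read 'c': push. Stack: c
  Read 'a': push. Stack: ca
  Read 'd': push. Stack: cad
  Read 'a': push. Stack: cada
  Read 'c': push. Stack: cadac
  Read 'e': push. Stack: cadace
  Read 'a': push. Stack: cadacea
  Read 'd': push. Stack: cadacead
  Read 'a': push. Stack: cadaceada
  Read 'a': matches stack top 'a' => pop. Stack: cadacead
Final stack: "cadacead" (length 8)

8


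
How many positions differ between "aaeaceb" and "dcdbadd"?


Comparing "aaeaceb" and "dcdbadd" position by position:
  Position 0: 'a' vs 'd' => DIFFER
  Position 1: 'a' vs 'c' => DIFFER
  Position 2: 'e' vs 'd' => DIFFER
  Position 3: 'a' vs 'b' => DIFFER
  Position 4: 'c' vs 'a' => DIFFER
  Position 5: 'e' vs 'd' => DIFFER
  Position 6: 'b' vs 'd' => DIFFER
Positions that differ: 7

7


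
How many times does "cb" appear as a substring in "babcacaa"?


Searching for "cb" in "babcacaa"
Scanning each position:
  Position 0: "ba" => no
  Position 1: "ab" => no
  Position 2: "bc" => no
  Position 3: "ca" => no
  Position 4: "ac" => no
  Position 5: "ca" => no
  Position 6: "aa" => no
Total occurrences: 0

0


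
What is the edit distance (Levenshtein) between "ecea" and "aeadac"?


Computing edit distance: "ecea" -> "aeadac"
DP table:
           a    e    a    d    a    c
      0    1    2    3    4    5    6
  e   1    1    1    2    3    4    5
  c   2    2    2    2    3    4    4
  e   3    3    2    3    3    4    5
  a   4    3    3    2    3    3    4
Edit distance = dp[4][6] = 4

4


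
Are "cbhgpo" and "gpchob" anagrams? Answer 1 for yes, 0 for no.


Strings: "cbhgpo", "gpchob"
Sorted first:  bcghop
Sorted second: bcghop
Sorted forms match => anagrams

1


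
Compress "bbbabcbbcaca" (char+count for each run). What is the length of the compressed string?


Input: bbbabcbbcaca
Runs:
  'b' x 3 => "b3"
  'a' x 1 => "a1"
  'b' x 1 => "b1"
  'c' x 1 => "c1"
  'b' x 2 => "b2"
  'c' x 1 => "c1"
  'a' x 1 => "a1"
  'c' x 1 => "c1"
  'a' x 1 => "a1"
Compressed: "b3a1b1c1b2c1a1c1a1"
Compressed length: 18

18


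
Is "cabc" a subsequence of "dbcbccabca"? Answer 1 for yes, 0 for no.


Check if "cabc" is a subsequence of "dbcbccabca"
Greedy scan:
  Position 0 ('d'): no match needed
  Position 1 ('b'): no match needed
  Position 2 ('c'): matches sub[0] = 'c'
  Position 3 ('b'): no match needed
  Position 4 ('c'): no match needed
  Position 5 ('c'): no match needed
  Position 6 ('a'): matches sub[1] = 'a'
  Position 7 ('b'): matches sub[2] = 'b'
  Position 8 ('c'): matches sub[3] = 'c'
  Position 9 ('a'): no match needed
All 4 characters matched => is a subsequence

1


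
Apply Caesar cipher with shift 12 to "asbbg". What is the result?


Caesar cipher: shift "asbbg" by 12
  'a' (pos 0) + 12 = pos 12 = 'm'
  's' (pos 18) + 12 = pos 4 = 'e'
  'b' (pos 1) + 12 = pos 13 = 'n'
  'b' (pos 1) + 12 = pos 13 = 'n'
  'g' (pos 6) + 12 = pos 18 = 's'
Result: menns

menns


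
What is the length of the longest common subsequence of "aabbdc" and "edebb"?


LCS of "aabbdc" and "edebb"
DP table:
           e    d    e    b    b
      0    0    0    0    0    0
  a   0    0    0    0    0    0
  a   0    0    0    0    0    0
  b   0    0    0    0    1    1
  b   0    0    0    0    1    2
  d   0    0    1    1    1    2
  c   0    0    1    1    1    2
LCS length = dp[6][5] = 2

2


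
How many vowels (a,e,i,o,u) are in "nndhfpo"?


Input: nndhfpo
Checking each character:
  'n' at position 0: consonant
  'n' at position 1: consonant
  'd' at position 2: consonant
  'h' at position 3: consonant
  'f' at position 4: consonant
  'p' at position 5: consonant
  'o' at position 6: vowel (running total: 1)
Total vowels: 1

1


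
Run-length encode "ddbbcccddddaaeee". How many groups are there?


Input: ddbbcccddddaaeee
Scanning for consecutive runs:
  Group 1: 'd' x 2 (positions 0-1)
  Group 2: 'b' x 2 (positions 2-3)
  Group 3: 'c' x 3 (positions 4-6)
  Group 4: 'd' x 4 (positions 7-10)
  Group 5: 'a' x 2 (positions 11-12)
  Group 6: 'e' x 3 (positions 13-15)
Total groups: 6

6


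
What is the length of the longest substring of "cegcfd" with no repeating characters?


Input: "cegcfd"
Sliding window (track last position of each char):
  Position 0 ('c'): window [0,0] length 1 -- new best
  Position 1 ('e'): window [0,1] length 2 -- new best
  Position 2 ('g'): window [0,2] length 3 -- new best
  Position 3 ('c'): repeat (last at 0), move window start to 1
  Position 3 ('c'): window [1,3] length 3
  Position 4 ('f'): window [1,4] length 4 -- new best
  Position 5 ('d'): window [1,5] length 5 -- new best
Longest substring with no repeats: "egcfd" with length 5

5


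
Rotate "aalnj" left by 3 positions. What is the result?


Input: "aalnj", rotate left by 3
First 3 characters: "aal"
Remaining characters: "nj"
Concatenate remaining + first: "nj" + "aal" = "njaal"

njaal


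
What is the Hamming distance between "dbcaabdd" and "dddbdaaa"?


Comparing "dbcaabdd" and "dddbdaaa" position by position:
  Position 0: 'd' vs 'd' => same
  Position 1: 'b' vs 'd' => differ
  Position 2: 'c' vs 'd' => differ
  Position 3: 'a' vs 'b' => differ
  Position 4: 'a' vs 'd' => differ
  Position 5: 'b' vs 'a' => differ
  Position 6: 'd' vs 'a' => differ
  Position 7: 'd' vs 'a' => differ
Total differences (Hamming distance): 7

7


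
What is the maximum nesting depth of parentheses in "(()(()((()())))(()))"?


Input: "(()(()((()())))(()))"
Tracking depth:
  Position 0 '(': depth becomes 1
  Position 1 '(': depth becomes 2
  Position 2 ')': depth becomes 1
  Position 3 '(': depth becomes 2
  Position 4 '(': depth becomes 3
  Position 5 ')': depth becomes 2
  Position 6 '(': depth becomes 3
  Position 7 '(': depth becomes 4
  Position 8 '(': depth becomes 5
  Position 9 ')': depth becomes 4
  Position 10 '(': depth becomes 5
  Position 11 ')': depth becomes 4
  Position 12 ')': depth becomes 3
  Position 13 ')': depth becomes 2
  Position 14 ')': depth becomes 1
  Position 15 '(': depth becomes 2
  Position 16 '(': depth becomes 3
  Position 17 ')': depth becomes 2
  Position 18 ')': depth becomes 1
  Position 19 ')': depth becomes 0
Maximum depth reached: 5

5


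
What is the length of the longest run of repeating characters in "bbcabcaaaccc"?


Input: "bbcabcaaaccc"
Scanning for longest run:
  Position 1 ('b'): continues run of 'b', length=2
  Position 2 ('c'): new char, reset run to 1
  Position 3 ('a'): new char, reset run to 1
  Position 4 ('b'): new char, reset run to 1
  Position 5 ('c'): new char, reset run to 1
  Position 6 ('a'): new char, reset run to 1
  Position 7 ('a'): continues run of 'a', length=2
  Position 8 ('a'): continues run of 'a', length=3
  Position 9 ('c'): new char, reset run to 1
  Position 10 ('c'): continues run of 'c', length=2
  Position 11 ('c'): continues run of 'c', length=3
Longest run: 'a' with length 3

3


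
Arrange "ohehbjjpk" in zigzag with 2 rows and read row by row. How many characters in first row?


Zigzag "ohehbjjpk" into 2 rows:
Placing characters:
  'o' => row 0
  'h' => row 1
  'e' => row 0
  'h' => row 1
  'b' => row 0
  'j' => row 1
  'j' => row 0
  'p' => row 1
  'k' => row 0
Rows:
  Row 0: "oebjk"
  Row 1: "hhjp"
First row length: 5

5


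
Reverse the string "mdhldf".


Input: mdhldf
Reading characters right to left:
  Position 5: 'f'
  Position 4: 'd'
  Position 3: 'l'
  Position 2: 'h'
  Position 1: 'd'
  Position 0: 'm'
Reversed: fdlhdm

fdlhdm


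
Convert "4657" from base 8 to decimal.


Input: "4657" in base 8
Positional expansion:
  Digit '4' (value 4) x 8^3 = 2048
  Digit '6' (value 6) x 8^2 = 384
  Digit '5' (value 5) x 8^1 = 40
  Digit '7' (value 7) x 8^0 = 7
Sum = 2479

2479


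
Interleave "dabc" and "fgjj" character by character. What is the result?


Interleaving "dabc" and "fgjj":
  Position 0: 'd' from first, 'f' from second => "df"
  Position 1: 'a' from first, 'g' from second => "ag"
  Position 2: 'b' from first, 'j' from second => "bj"
  Position 3: 'c' from first, 'j' from second => "cj"
Result: dfagbjcj

dfagbjcj


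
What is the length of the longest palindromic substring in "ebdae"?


Input: "ebdae"
Checking substrings for palindromes:
  No multi-char palindromic substrings found
Longest palindromic substring: "e" with length 1

1


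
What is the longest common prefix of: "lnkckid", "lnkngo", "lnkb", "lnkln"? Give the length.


Words: lnkckid, lnkngo, lnkb, lnkln
  Position 0: all 'l' => match
  Position 1: all 'n' => match
  Position 2: all 'k' => match
  Position 3: ('c', 'n', 'b', 'l') => mismatch, stop
LCP = "lnk" (length 3)

3


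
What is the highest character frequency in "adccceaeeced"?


Input: adccceaeeced
Character counts:
  'a': 2
  'c': 4
  'd': 2
  'e': 4
Maximum frequency: 4

4


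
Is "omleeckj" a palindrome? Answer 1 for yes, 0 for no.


Input: omleeckj
Reversed: jkceelmo
  Compare pos 0 ('o') with pos 7 ('j'): MISMATCH
  Compare pos 1 ('m') with pos 6 ('k'): MISMATCH
  Compare pos 2 ('l') with pos 5 ('c'): MISMATCH
  Compare pos 3 ('e') with pos 4 ('e'): match
Result: not a palindrome

0


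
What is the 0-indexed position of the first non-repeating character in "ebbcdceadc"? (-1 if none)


Input: ebbcdceadc
Character frequencies:
  'a': 1
  'b': 2
  'c': 3
  'd': 2
  'e': 2
Scanning left to right for freq == 1:
  Position 0 ('e'): freq=2, skip
  Position 1 ('b'): freq=2, skip
  Position 2 ('b'): freq=2, skip
  Position 3 ('c'): freq=3, skip
  Position 4 ('d'): freq=2, skip
  Position 5 ('c'): freq=3, skip
  Position 6 ('e'): freq=2, skip
  Position 7 ('a'): unique! => answer = 7

7


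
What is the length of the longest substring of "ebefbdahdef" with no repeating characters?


Input: "ebefbdahdef"
Sliding window (track last position of each char):
  Position 0 ('e'): window [0,0] length 1 -- new best
  Position 1 ('b'): window [0,1] length 2 -- new best
  Position 2 ('e'): repeat (last at 0), move window start to 1
  Position 2 ('e'): window [1,2] length 2
  Position 3 ('f'): window [1,3] length 3 -- new best
  Position 4 ('b'): repeat (last at 1), move window start to 2
  Position 4 ('b'): window [2,4] length 3
  Position 5 ('d'): window [2,5] length 4 -- new best
  Position 6 ('a'): window [2,6] length 5 -- new best
  Position 7 ('h'): window [2,7] length 6 -- new best
  Position 8 ('d'): repeat (last at 5), move window start to 6
  Position 8 ('d'): window [6,8] length 3
  Position 9 ('e'): window [6,9] length 4
  Position 10 ('f'): window [6,10] length 5
Longest substring with no repeats: "efbdah" with length 6

6


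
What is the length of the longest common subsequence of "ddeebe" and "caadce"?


LCS of "ddeebe" and "caadce"
DP table:
           c    a    a    d    c    e
      0    0    0    0    0    0    0
  d   0    0    0    0    1    1    1
  d   0    0    0    0    1    1    1
  e   0    0    0    0    1    1    2
  e   0    0    0    0    1    1    2
  b   0    0    0    0    1    1    2
  e   0    0    0    0    1    1    2
LCS length = dp[6][6] = 2

2


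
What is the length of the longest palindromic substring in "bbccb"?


Input: "bbccb"
Checking substrings for palindromes:
  [1:5] "bccb" (len 4) => palindrome
  [0:2] "bb" (len 2) => palindrome
  [2:4] "cc" (len 2) => palindrome
Longest palindromic substring: "bccb" with length 4

4


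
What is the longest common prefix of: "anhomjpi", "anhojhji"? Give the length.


Words: anhomjpi, anhojhji
  Position 0: all 'a' => match
  Position 1: all 'n' => match
  Position 2: all 'h' => match
  Position 3: all 'o' => match
  Position 4: ('m', 'j') => mismatch, stop
LCP = "anho" (length 4)

4


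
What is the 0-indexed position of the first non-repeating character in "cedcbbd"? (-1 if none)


Input: cedcbbd
Character frequencies:
  'b': 2
  'c': 2
  'd': 2
  'e': 1
Scanning left to right for freq == 1:
  Position 0 ('c'): freq=2, skip
  Position 1 ('e'): unique! => answer = 1

1


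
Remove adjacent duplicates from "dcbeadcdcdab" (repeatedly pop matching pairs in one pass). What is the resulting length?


Input: dcbeadcdcdab
Stack-based adjacent duplicate removal:
  Read 'd': push. Stack: d
  Read 'c': push. Stack: dc
  Read 'b': push. Stack: dcb
  Read 'e': push. Stack: dcbe
  Read 'a': push. Stack: dcbea
  Read 'd': push. Stack: dcbead
  Read 'c': push. Stack: dcbeadc
  Read 'd': push. Stack: dcbeadcd
  Read 'c': push. Stack: dcbeadcdc
  Read 'd': push. Stack: dcbeadcdcd
  Read 'a': push. Stack: dcbeadcdcda
  Read 'b': push. Stack: dcbeadcdcdab
Final stack: "dcbeadcdcdab" (length 12)

12


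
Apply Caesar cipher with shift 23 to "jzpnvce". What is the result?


Caesar cipher: shift "jzpnvce" by 23
  'j' (pos 9) + 23 = pos 6 = 'g'
  'z' (pos 25) + 23 = pos 22 = 'w'
  'p' (pos 15) + 23 = pos 12 = 'm'
  'n' (pos 13) + 23 = pos 10 = 'k'
  'v' (pos 21) + 23 = pos 18 = 's'
  'c' (pos 2) + 23 = pos 25 = 'z'
  'e' (pos 4) + 23 = pos 1 = 'b'
Result: gwmkszb

gwmkszb


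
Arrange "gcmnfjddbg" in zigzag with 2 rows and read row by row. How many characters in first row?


Zigzag "gcmnfjddbg" into 2 rows:
Placing characters:
  'g' => row 0
  'c' => row 1
  'm' => row 0
  'n' => row 1
  'f' => row 0
  'j' => row 1
  'd' => row 0
  'd' => row 1
  'b' => row 0
  'g' => row 1
Rows:
  Row 0: "gmfdb"
  Row 1: "cnjdg"
First row length: 5

5


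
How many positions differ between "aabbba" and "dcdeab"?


Comparing "aabbba" and "dcdeab" position by position:
  Position 0: 'a' vs 'd' => DIFFER
  Position 1: 'a' vs 'c' => DIFFER
  Position 2: 'b' vs 'd' => DIFFER
  Position 3: 'b' vs 'e' => DIFFER
  Position 4: 'b' vs 'a' => DIFFER
  Position 5: 'a' vs 'b' => DIFFER
Positions that differ: 6

6


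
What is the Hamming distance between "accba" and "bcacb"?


Comparing "accba" and "bcacb" position by position:
  Position 0: 'a' vs 'b' => differ
  Position 1: 'c' vs 'c' => same
  Position 2: 'c' vs 'a' => differ
  Position 3: 'b' vs 'c' => differ
  Position 4: 'a' vs 'b' => differ
Total differences (Hamming distance): 4

4


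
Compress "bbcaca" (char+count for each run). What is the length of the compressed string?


Input: bbcaca
Runs:
  'b' x 2 => "b2"
  'c' x 1 => "c1"
  'a' x 1 => "a1"
  'c' x 1 => "c1"
  'a' x 1 => "a1"
Compressed: "b2c1a1c1a1"
Compressed length: 10

10


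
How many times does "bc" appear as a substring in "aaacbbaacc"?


Searching for "bc" in "aaacbbaacc"
Scanning each position:
  Position 0: "aa" => no
  Position 1: "aa" => no
  Position 2: "ac" => no
  Position 3: "cb" => no
  Position 4: "bb" => no
  Position 5: "ba" => no
  Position 6: "aa" => no
  Position 7: "ac" => no
  Position 8: "cc" => no
Total occurrences: 0

0


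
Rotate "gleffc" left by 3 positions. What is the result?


Input: "gleffc", rotate left by 3
First 3 characters: "gle"
Remaining characters: "ffc"
Concatenate remaining + first: "ffc" + "gle" = "ffcgle"

ffcgle


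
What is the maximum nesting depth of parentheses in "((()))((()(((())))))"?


Input: "((()))((()(((())))))"
Tracking depth:
  Position 0 '(': depth becomes 1
  Position 1 '(': depth becomes 2
  Position 2 '(': depth becomes 3
  Position 3 ')': depth becomes 2
  Position 4 ')': depth becomes 1
  Position 5 ')': depth becomes 0
  Position 6 '(': depth becomes 1
  Position 7 '(': depth becomes 2
  Position 8 '(': depth becomes 3
  Position 9 ')': depth becomes 2
  Position 10 '(': depth becomes 3
  Position 11 '(': depth becomes 4
  Position 12 '(': depth becomes 5
  Position 13 '(': depth becomes 6
  Position 14 ')': depth becomes 5
  Position 15 ')': depth becomes 4
  Position 16 ')': depth becomes 3
  Position 17 ')': depth becomes 2
  Position 18 ')': depth becomes 1
  Position 19 ')': depth becomes 0
Maximum depth reached: 6

6


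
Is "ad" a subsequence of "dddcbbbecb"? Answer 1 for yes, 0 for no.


Check if "ad" is a subsequence of "dddcbbbecb"
Greedy scan:
  Position 0 ('d'): no match needed
  Position 1 ('d'): no match needed
  Position 2 ('d'): no match needed
  Position 3 ('c'): no match needed
  Position 4 ('b'): no match needed
  Position 5 ('b'): no match needed
  Position 6 ('b'): no match needed
  Position 7 ('e'): no match needed
  Position 8 ('c'): no match needed
  Position 9 ('b'): no match needed
Only matched 0/2 characters => not a subsequence

0


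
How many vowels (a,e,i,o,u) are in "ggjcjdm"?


Input: ggjcjdm
Checking each character:
  'g' at position 0: consonant
  'g' at position 1: consonant
  'j' at position 2: consonant
  'c' at position 3: consonant
  'j' at position 4: consonant
  'd' at position 5: consonant
  'm' at position 6: consonant
Total vowels: 0

0


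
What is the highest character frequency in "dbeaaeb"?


Input: dbeaaeb
Character counts:
  'a': 2
  'b': 2
  'd': 1
  'e': 2
Maximum frequency: 2

2


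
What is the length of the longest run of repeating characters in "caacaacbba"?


Input: "caacaacbba"
Scanning for longest run:
  Position 1 ('a'): new char, reset run to 1
  Position 2 ('a'): continues run of 'a', length=2
  Position 3 ('c'): new char, reset run to 1
  Position 4 ('a'): new char, reset run to 1
  Position 5 ('a'): continues run of 'a', length=2
  Position 6 ('c'): new char, reset run to 1
  Position 7 ('b'): new char, reset run to 1
  Position 8 ('b'): continues run of 'b', length=2
  Position 9 ('a'): new char, reset run to 1
Longest run: 'a' with length 2

2


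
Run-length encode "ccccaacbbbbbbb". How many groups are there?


Input: ccccaacbbbbbbb
Scanning for consecutive runs:
  Group 1: 'c' x 4 (positions 0-3)
  Group 2: 'a' x 2 (positions 4-5)
  Group 3: 'c' x 1 (positions 6-6)
  Group 4: 'b' x 7 (positions 7-13)
Total groups: 4

4


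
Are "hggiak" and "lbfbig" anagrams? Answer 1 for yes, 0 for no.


Strings: "hggiak", "lbfbig"
Sorted first:  agghik
Sorted second: bbfgil
Differ at position 0: 'a' vs 'b' => not anagrams

0


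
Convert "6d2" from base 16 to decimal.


Input: "6d2" in base 16
Positional expansion:
  Digit '6' (value 6) x 16^2 = 1536
  Digit 'd' (value 13) x 16^1 = 208
  Digit '2' (value 2) x 16^0 = 2
Sum = 1746

1746


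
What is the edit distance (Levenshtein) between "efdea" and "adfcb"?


Computing edit distance: "efdea" -> "adfcb"
DP table:
           a    d    f    c    b
      0    1    2    3    4    5
  e   1    1    2    3    4    5
  f   2    2    2    2    3    4
  d   3    3    2    3    3    4
  e   4    4    3    3    4    4
  a   5    4    4    4    4    5
Edit distance = dp[5][5] = 5

5


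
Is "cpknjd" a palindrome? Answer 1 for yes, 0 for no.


Input: cpknjd
Reversed: djnkpc
  Compare pos 0 ('c') with pos 5 ('d'): MISMATCH
  Compare pos 1 ('p') with pos 4 ('j'): MISMATCH
  Compare pos 2 ('k') with pos 3 ('n'): MISMATCH
Result: not a palindrome

0


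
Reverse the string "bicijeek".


Input: bicijeek
Reading characters right to left:
  Position 7: 'k'
  Position 6: 'e'
  Position 5: 'e'
  Position 4: 'j'
  Position 3: 'i'
  Position 2: 'c'
  Position 1: 'i'
  Position 0: 'b'
Reversed: keejicib

keejicib


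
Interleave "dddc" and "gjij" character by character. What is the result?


Interleaving "dddc" and "gjij":
  Position 0: 'd' from first, 'g' from second => "dg"
  Position 1: 'd' from first, 'j' from second => "dj"
  Position 2: 'd' from first, 'i' from second => "di"
  Position 3: 'c' from first, 'j' from second => "cj"
Result: dgdjdicj

dgdjdicj


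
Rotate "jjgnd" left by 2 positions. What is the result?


Input: "jjgnd", rotate left by 2
First 2 characters: "jj"
Remaining characters: "gnd"
Concatenate remaining + first: "gnd" + "jj" = "gndjj"

gndjj


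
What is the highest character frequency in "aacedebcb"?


Input: aacedebcb
Character counts:
  'a': 2
  'b': 2
  'c': 2
  'd': 1
  'e': 2
Maximum frequency: 2

2


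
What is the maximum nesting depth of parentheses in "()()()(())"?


Input: "()()()(())"
Tracking depth:
  Position 0 '(': depth becomes 1
  Position 1 ')': depth becomes 0
  Position 2 '(': depth becomes 1
  Position 3 ')': depth becomes 0
  Position 4 '(': depth becomes 1
  Position 5 ')': depth becomes 0
  Position 6 '(': depth becomes 1
  Position 7 '(': depth becomes 2
  Position 8 ')': depth becomes 1
  Position 9 ')': depth becomes 0
Maximum depth reached: 2

2


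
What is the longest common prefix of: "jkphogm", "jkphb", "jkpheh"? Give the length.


Words: jkphogm, jkphb, jkpheh
  Position 0: all 'j' => match
  Position 1: all 'k' => match
  Position 2: all 'p' => match
  Position 3: all 'h' => match
  Position 4: ('o', 'b', 'e') => mismatch, stop
LCP = "jkph" (length 4)

4


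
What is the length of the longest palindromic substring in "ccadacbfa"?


Input: "ccadacbfa"
Checking substrings for palindromes:
  [1:6] "cadac" (len 5) => palindrome
  [2:5] "ada" (len 3) => palindrome
  [0:2] "cc" (len 2) => palindrome
Longest palindromic substring: "cadac" with length 5

5


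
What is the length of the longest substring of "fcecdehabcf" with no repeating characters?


Input: "fcecdehabcf"
Sliding window (track last position of each char):
  Position 0 ('f'): window [0,0] length 1 -- new best
  Position 1 ('c'): window [0,1] length 2 -- new best
  Position 2 ('e'): window [0,2] length 3 -- new best
  Position 3 ('c'): repeat (last at 1), move window start to 2
  Position 3 ('c'): window [2,3] length 2
  Position 4 ('d'): window [2,4] length 3
  Position 5 ('e'): repeat (last at 2), move window start to 3
  Position 5 ('e'): window [3,5] length 3
  Position 6 ('h'): window [3,6] length 4 -- new best
  Position 7 ('a'): window [3,7] length 5 -- new best
  Position 8 ('b'): window [3,8] length 6 -- new best
  Position 9 ('c'): repeat (last at 3), move window start to 4
  Position 9 ('c'): window [4,9] length 6
  Position 10 ('f'): window [4,10] length 7 -- new best
Longest substring with no repeats: "dehabcf" with length 7

7


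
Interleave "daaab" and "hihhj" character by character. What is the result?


Interleaving "daaab" and "hihhj":
  Position 0: 'd' from first, 'h' from second => "dh"
  Position 1: 'a' from first, 'i' from second => "ai"
  Position 2: 'a' from first, 'h' from second => "ah"
  Position 3: 'a' from first, 'h' from second => "ah"
  Position 4: 'b' from first, 'j' from second => "bj"
Result: dhaiahahbj

dhaiahahbj


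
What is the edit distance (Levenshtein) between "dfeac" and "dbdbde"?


Computing edit distance: "dfeac" -> "dbdbde"
DP table:
           d    b    d    b    d    e
      0    1    2    3    4    5    6
  d   1    0    1    2    3    4    5
  f   2    1    1    2    3    4    5
  e   3    2    2    2    3    4    4
  a   4    3    3    3    3    4    5
  c   5    4    4    4    4    4    5
Edit distance = dp[5][6] = 5

5


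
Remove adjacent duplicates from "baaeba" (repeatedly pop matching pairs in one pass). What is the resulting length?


Input: baaeba
Stack-based adjacent duplicate removal:
  Read 'b': push. Stack: b
  Read 'a': push. Stack: ba
  Read 'a': matches stack top 'a' => pop. Stack: b
  Read 'e': push. Stack: be
  Read 'b': push. Stack: beb
  Read 'a': push. Stack: beba
Final stack: "beba" (length 4)

4


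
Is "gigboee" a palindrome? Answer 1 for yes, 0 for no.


Input: gigboee
Reversed: eeobgig
  Compare pos 0 ('g') with pos 6 ('e'): MISMATCH
  Compare pos 1 ('i') with pos 5 ('e'): MISMATCH
  Compare pos 2 ('g') with pos 4 ('o'): MISMATCH
Result: not a palindrome

0


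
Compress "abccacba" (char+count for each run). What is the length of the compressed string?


Input: abccacba
Runs:
  'a' x 1 => "a1"
  'b' x 1 => "b1"
  'c' x 2 => "c2"
  'a' x 1 => "a1"
  'c' x 1 => "c1"
  'b' x 1 => "b1"
  'a' x 1 => "a1"
Compressed: "a1b1c2a1c1b1a1"
Compressed length: 14

14


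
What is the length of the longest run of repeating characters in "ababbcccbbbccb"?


Input: "ababbcccbbbccb"
Scanning for longest run:
  Position 1 ('b'): new char, reset run to 1
  Position 2 ('a'): new char, reset run to 1
  Position 3 ('b'): new char, reset run to 1
  Position 4 ('b'): continues run of 'b', length=2
  Position 5 ('c'): new char, reset run to 1
  Position 6 ('c'): continues run of 'c', length=2
  Position 7 ('c'): continues run of 'c', length=3
  Position 8 ('b'): new char, reset run to 1
  Position 9 ('b'): continues run of 'b', length=2
  Position 10 ('b'): continues run of 'b', length=3
  Position 11 ('c'): new char, reset run to 1
  Position 12 ('c'): continues run of 'c', length=2
  Position 13 ('b'): new char, reset run to 1
Longest run: 'c' with length 3

3


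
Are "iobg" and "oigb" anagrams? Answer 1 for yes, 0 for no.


Strings: "iobg", "oigb"
Sorted first:  bgio
Sorted second: bgio
Sorted forms match => anagrams

1


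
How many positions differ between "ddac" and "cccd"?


Comparing "ddac" and "cccd" position by position:
  Position 0: 'd' vs 'c' => DIFFER
  Position 1: 'd' vs 'c' => DIFFER
  Position 2: 'a' vs 'c' => DIFFER
  Position 3: 'c' vs 'd' => DIFFER
Positions that differ: 4

4


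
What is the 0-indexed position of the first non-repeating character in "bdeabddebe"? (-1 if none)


Input: bdeabddebe
Character frequencies:
  'a': 1
  'b': 3
  'd': 3
  'e': 3
Scanning left to right for freq == 1:
  Position 0 ('b'): freq=3, skip
  Position 1 ('d'): freq=3, skip
  Position 2 ('e'): freq=3, skip
  Position 3 ('a'): unique! => answer = 3

3


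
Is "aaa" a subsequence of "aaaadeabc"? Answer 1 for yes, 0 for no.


Check if "aaa" is a subsequence of "aaaadeabc"
Greedy scan:
  Position 0 ('a'): matches sub[0] = 'a'
  Position 1 ('a'): matches sub[1] = 'a'
  Position 2 ('a'): matches sub[2] = 'a'
  Position 3 ('a'): no match needed
  Position 4 ('d'): no match needed
  Position 5 ('e'): no match needed
  Position 6 ('a'): no match needed
  Position 7 ('b'): no match needed
  Position 8 ('c'): no match needed
All 3 characters matched => is a subsequence

1


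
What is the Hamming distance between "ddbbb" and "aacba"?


Comparing "ddbbb" and "aacba" position by position:
  Position 0: 'd' vs 'a' => differ
  Position 1: 'd' vs 'a' => differ
  Position 2: 'b' vs 'c' => differ
  Position 3: 'b' vs 'b' => same
  Position 4: 'b' vs 'a' => differ
Total differences (Hamming distance): 4

4


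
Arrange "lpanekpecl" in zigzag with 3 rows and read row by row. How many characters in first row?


Zigzag "lpanekpecl" into 3 rows:
Placing characters:
  'l' => row 0
  'p' => row 1
  'a' => row 2
  'n' => row 1
  'e' => row 0
  'k' => row 1
  'p' => row 2
  'e' => row 1
  'c' => row 0
  'l' => row 1
Rows:
  Row 0: "lec"
  Row 1: "pnkel"
  Row 2: "ap"
First row length: 3

3


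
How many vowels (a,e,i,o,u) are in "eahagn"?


Input: eahagn
Checking each character:
  'e' at position 0: vowel (running total: 1)
  'a' at position 1: vowel (running total: 2)
  'h' at position 2: consonant
  'a' at position 3: vowel (running total: 3)
  'g' at position 4: consonant
  'n' at position 5: consonant
Total vowels: 3

3


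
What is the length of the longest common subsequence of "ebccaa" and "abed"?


LCS of "ebccaa" and "abed"
DP table:
           a    b    e    d
      0    0    0    0    0
  e   0    0    0    1    1
  b   0    0    1    1    1
  c   0    0    1    1    1
  c   0    0    1    1    1
  a   0    1    1    1    1
  a   0    1    1    1    1
LCS length = dp[6][4] = 1

1


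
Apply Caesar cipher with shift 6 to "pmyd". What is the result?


Caesar cipher: shift "pmyd" by 6
  'p' (pos 15) + 6 = pos 21 = 'v'
  'm' (pos 12) + 6 = pos 18 = 's'
  'y' (pos 24) + 6 = pos 4 = 'e'
  'd' (pos 3) + 6 = pos 9 = 'j'
Result: vsej

vsej


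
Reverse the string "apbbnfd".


Input: apbbnfd
Reading characters right to left:
  Position 6: 'd'
  Position 5: 'f'
  Position 4: 'n'
  Position 3: 'b'
  Position 2: 'b'
  Position 1: 'p'
  Position 0: 'a'
Reversed: dfnbbpa

dfnbbpa


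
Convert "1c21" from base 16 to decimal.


Input: "1c21" in base 16
Positional expansion:
  Digit '1' (value 1) x 16^3 = 4096
  Digit 'c' (value 12) x 16^2 = 3072
  Digit '2' (value 2) x 16^1 = 32
  Digit '1' (value 1) x 16^0 = 1
Sum = 7201

7201


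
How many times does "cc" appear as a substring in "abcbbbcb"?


Searching for "cc" in "abcbbbcb"
Scanning each position:
  Position 0: "ab" => no
  Position 1: "bc" => no
  Position 2: "cb" => no
  Position 3: "bb" => no
  Position 4: "bb" => no
  Position 5: "bc" => no
  Position 6: "cb" => no
Total occurrences: 0

0


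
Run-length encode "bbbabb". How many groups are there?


Input: bbbabb
Scanning for consecutive runs:
  Group 1: 'b' x 3 (positions 0-2)
  Group 2: 'a' x 1 (positions 3-3)
  Group 3: 'b' x 2 (positions 4-5)
Total groups: 3

3


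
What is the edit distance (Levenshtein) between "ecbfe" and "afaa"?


Computing edit distance: "ecbfe" -> "afaa"
DP table:
           a    f    a    a
      0    1    2    3    4
  e   1    1    2    3    4
  c   2    2    2    3    4
  b   3    3    3    3    4
  f   4    4    3    4    4
  e   5    5    4    4    5
Edit distance = dp[5][4] = 5

5


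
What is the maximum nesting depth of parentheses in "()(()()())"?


Input: "()(()()())"
Tracking depth:
  Position 0 '(': depth becomes 1
  Position 1 ')': depth becomes 0
  Position 2 '(': depth becomes 1
  Position 3 '(': depth becomes 2
  Position 4 ')': depth becomes 1
  Position 5 '(': depth becomes 2
  Position 6 ')': depth becomes 1
  Position 7 '(': depth becomes 2
  Position 8 ')': depth becomes 1
  Position 9 ')': depth becomes 0
Maximum depth reached: 2

2


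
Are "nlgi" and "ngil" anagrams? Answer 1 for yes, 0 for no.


Strings: "nlgi", "ngil"
Sorted first:  giln
Sorted second: giln
Sorted forms match => anagrams

1


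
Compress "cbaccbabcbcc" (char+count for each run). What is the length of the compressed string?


Input: cbaccbabcbcc
Runs:
  'c' x 1 => "c1"
  'b' x 1 => "b1"
  'a' x 1 => "a1"
  'c' x 2 => "c2"
  'b' x 1 => "b1"
  'a' x 1 => "a1"
  'b' x 1 => "b1"
  'c' x 1 => "c1"
  'b' x 1 => "b1"
  'c' x 2 => "c2"
Compressed: "c1b1a1c2b1a1b1c1b1c2"
Compressed length: 20

20
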